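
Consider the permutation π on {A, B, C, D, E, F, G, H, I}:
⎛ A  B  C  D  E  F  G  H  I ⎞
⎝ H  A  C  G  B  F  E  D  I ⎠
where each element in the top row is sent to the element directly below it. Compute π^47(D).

H

Tracing D → G → … returns to D after 6 steps, so D lies in a 6-cycle (A H D G E B).
On a 6-cycle, π^6 is the identity, so π^47 = π^5 there (47 ≡ 5 mod 6).
Stepping 5 places around the cycle: D → G → E → B → A → H.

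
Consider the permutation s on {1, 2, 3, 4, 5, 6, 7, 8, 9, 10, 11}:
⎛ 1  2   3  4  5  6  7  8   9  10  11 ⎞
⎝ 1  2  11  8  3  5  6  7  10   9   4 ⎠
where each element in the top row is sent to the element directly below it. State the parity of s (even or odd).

odd

In disjoint-cycle form the cycle lengths are 7, 2, 1, 1.
A cycle of length ℓ contributes ℓ−1 transpositions, so s is a product of 6 + 1 = 7 transpositions — odd.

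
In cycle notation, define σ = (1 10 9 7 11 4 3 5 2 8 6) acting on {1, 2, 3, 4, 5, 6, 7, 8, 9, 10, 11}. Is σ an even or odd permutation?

even

The cycle lengths are 11.
A cycle of length ℓ contributes ℓ−1 transpositions, so σ is a product of 10 transpositions — even.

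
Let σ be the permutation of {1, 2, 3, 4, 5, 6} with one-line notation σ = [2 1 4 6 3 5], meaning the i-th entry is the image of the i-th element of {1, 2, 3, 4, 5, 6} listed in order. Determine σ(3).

4

3 is element number 3 of the domain, and entry number 3 of the one-line form is 4, so σ(3) = 4.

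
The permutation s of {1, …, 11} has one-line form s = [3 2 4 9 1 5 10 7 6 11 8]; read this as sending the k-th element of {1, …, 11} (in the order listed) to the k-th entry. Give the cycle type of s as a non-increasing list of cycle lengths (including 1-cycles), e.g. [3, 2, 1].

[6, 4, 1]

The disjoint cycles are (1 3 4 9 6 5)(2)(7 10 11 8), with lengths 6, 4, 1 in non-increasing order.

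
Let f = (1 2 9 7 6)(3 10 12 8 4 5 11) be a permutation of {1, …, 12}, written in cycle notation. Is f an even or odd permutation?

The cycle lengths are 7, 5.
A cycle is odd iff its length is even; f has 0 even-length cycles, so sgn(f) = (−1)^0 and f is even.

even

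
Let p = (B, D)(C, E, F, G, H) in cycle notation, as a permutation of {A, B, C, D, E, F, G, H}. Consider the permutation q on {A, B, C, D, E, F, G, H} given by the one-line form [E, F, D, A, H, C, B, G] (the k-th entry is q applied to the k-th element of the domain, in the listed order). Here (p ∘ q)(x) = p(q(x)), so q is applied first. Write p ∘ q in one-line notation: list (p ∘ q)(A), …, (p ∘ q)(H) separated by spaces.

For each element, apply q then p: A → E → F; B → F → G; C → D → B; D → A → A; E → H → C; F → C → E; G → B → D; H → G → H.
Collecting the images, p ∘ q = [F G B A C E D H].

F G B A C E D H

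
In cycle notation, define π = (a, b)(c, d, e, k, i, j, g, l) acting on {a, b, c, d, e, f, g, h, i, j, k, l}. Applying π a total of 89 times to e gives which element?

e lies in the 8-cycle (c, d, e, k, i, j, g, l).
On an 8-cycle, π^8 is the identity, so π^89 = π^1 there (89 ≡ 1 mod 8).
Stepping 1 place around the cycle: e → k.

k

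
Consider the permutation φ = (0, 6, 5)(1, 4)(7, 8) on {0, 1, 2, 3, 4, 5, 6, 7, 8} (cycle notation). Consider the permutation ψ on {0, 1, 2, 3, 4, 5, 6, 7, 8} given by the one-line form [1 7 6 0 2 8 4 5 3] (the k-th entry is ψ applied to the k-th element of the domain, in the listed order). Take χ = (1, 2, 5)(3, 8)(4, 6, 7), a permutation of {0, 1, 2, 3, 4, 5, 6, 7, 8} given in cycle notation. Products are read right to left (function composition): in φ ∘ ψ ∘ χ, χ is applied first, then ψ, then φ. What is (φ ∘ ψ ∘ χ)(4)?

1

(φ ∘ ψ ∘ χ)(4) = φ(ψ(χ(4))). χ(4) = 6, then ψ(6) = 4, then φ(4) = 1, so the result is 1.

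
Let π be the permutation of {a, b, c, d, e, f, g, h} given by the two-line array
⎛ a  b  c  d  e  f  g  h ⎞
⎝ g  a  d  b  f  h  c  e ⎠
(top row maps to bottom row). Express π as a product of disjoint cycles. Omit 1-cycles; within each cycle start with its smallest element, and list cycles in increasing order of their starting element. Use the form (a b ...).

(a g c d b)(e f h)

Start at a and follow images: a → g → c → d → b → a, giving the cycle (a g c d b).
Repeating from the next unused element and collecting all non-trivial cycles gives (a g c d b)(e f h).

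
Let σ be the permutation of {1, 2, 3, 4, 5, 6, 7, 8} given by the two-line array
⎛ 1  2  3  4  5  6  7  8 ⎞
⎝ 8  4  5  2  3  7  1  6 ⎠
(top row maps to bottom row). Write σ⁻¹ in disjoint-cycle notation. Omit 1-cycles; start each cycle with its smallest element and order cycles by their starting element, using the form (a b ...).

First write σ in disjoint cycles: (1 8 6 7)(2 4)(3 5).
The inverse reverses every cycle; in canonical form, σ⁻¹ = (1 7 6 8)(2 4)(3 5).

(1 7 6 8)(2 4)(3 5)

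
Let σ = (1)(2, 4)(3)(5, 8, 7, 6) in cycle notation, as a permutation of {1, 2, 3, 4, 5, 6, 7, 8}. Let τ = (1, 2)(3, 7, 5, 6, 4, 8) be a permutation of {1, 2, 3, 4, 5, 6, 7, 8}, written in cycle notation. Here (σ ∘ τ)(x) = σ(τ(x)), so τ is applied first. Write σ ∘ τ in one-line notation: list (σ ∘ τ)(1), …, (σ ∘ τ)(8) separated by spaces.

4 1 6 7 5 2 8 3

Chase each element through τ then σ: 1 → 2 → 4; 2 → 1 → 1; 3 → 7 → 6; 4 → 8 → 7; 5 → 6 → 5; 6 → 4 → 2; 7 → 5 → 8; 8 → 3 → 3.
So σ ∘ τ in one-line form is 4 1 6 7 5 2 8 3.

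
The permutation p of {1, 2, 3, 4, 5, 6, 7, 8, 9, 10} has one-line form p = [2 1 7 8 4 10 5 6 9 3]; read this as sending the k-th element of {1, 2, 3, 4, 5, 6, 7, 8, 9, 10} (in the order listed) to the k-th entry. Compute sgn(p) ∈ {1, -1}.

In disjoint-cycle form the cycle lengths are 7, 2, 1.
A cycle is odd iff its length is even; p has 1 even-length cycle, so sgn(p) = (−1)^1 and p is odd.

-1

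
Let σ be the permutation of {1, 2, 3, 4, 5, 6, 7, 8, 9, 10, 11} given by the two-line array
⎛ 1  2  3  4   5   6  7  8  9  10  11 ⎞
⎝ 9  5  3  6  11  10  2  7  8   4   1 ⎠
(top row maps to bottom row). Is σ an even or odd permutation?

In disjoint-cycle form the cycle lengths are 7, 3, 1.
A cycle is odd iff its length is even; σ has 0 even-length cycles, so sgn(σ) = (−1)^0 and σ is even.

even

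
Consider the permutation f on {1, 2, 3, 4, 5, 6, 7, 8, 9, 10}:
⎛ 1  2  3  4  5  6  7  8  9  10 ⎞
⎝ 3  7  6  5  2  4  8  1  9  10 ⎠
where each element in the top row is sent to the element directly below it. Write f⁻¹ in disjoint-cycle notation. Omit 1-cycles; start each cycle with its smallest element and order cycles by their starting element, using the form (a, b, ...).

The cycle decomposition of f is (1, 3, 6, 4, 5, 2, 7, 8).
The inverse reverses every cycle; in canonical form, f⁻¹ = (1, 8, 7, 2, 5, 4, 6, 3).

(1, 8, 7, 2, 5, 4, 6, 3)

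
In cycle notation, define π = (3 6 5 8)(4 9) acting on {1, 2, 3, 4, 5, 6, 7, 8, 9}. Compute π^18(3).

3 lies in the 4-cycle (3 6 5 8).
Powers repeat with period 4 on this cycle, and 18 mod 4 = 2, so π^18(3) = π^2(3).
Stepping 2 places around the cycle: 3 → 6 → 5.

5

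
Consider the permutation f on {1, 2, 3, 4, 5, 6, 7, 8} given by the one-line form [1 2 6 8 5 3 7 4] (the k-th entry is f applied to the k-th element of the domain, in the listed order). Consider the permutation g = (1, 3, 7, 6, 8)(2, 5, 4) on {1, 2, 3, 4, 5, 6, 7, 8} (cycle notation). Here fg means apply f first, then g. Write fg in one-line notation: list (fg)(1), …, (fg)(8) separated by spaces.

(fg)(x) = g(f(x)). Computing each image: g(f(1)) = g(1) = 3, g(f(2)) = g(2) = 5, g(f(3)) = g(6) = 8, g(f(4)) = g(8) = 1, g(f(5)) = g(5) = 4, g(f(6)) = g(3) = 7, g(f(7)) = g(7) = 6, g(f(8)) = g(4) = 2.
Hence fg = [3 5 8 1 4 7 6 2].

3 5 8 1 4 7 6 2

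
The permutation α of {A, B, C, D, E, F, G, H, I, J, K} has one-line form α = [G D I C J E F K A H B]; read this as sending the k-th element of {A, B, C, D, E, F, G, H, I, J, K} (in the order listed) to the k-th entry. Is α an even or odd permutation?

In disjoint-cycle form the cycle lengths are 11.
A cycle of length ℓ contributes ℓ−1 transpositions, so α is a product of 10 transpositions — even.

even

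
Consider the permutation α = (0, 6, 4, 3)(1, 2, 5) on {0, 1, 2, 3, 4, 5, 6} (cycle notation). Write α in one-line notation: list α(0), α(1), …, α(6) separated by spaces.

Image by image: 0↦6, 1↦2, 2↦5, 3↦0, 4↦3, 5↦1, 6↦4.
Listing these in domain order gives 6 2 5 0 3 1 4.

6 2 5 0 3 1 4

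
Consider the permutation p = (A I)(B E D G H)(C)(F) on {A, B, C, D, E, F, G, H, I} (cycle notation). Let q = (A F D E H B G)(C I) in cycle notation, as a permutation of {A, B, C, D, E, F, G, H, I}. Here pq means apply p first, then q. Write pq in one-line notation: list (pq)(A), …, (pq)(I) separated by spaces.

C H I A E D B G F

Chase each element through p then q: A → I → C; B → E → H; C → C → I; D → G → A; E → D → E; F → F → D; G → H → B; H → B → G; I → A → F.
Collecting the images, pq = [C H I A E D B G F].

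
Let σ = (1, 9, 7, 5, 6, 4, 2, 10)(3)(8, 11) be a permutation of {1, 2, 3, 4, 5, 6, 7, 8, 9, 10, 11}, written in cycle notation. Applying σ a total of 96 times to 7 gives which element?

7 lies in the 8-cycle (1, 9, 7, 5, 6, 4, 2, 10).
Powers repeat with period 8 on this cycle, and 96 mod 8 = 0, so σ^96(7) = σ^0(7).
So σ^96(7) = 7.

7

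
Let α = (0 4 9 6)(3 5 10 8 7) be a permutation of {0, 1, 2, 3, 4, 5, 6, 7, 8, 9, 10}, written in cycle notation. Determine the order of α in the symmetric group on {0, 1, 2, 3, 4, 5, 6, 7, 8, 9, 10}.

The cycle type of α is (5, 4, 1, 1).
The order is lcm(5, 4) = 20.

20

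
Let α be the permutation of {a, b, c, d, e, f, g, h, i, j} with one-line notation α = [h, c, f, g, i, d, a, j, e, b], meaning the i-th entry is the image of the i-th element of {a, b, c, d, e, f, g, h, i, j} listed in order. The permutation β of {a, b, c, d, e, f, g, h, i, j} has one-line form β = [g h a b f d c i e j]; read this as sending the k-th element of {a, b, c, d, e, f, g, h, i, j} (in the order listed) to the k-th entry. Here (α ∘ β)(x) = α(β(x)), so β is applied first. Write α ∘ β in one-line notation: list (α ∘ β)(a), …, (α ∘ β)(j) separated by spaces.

a j h c d g f e i b

(α ∘ β)(x) = α(β(x)). Computing each image: α(β(a)) = α(g) = a, α(β(b)) = α(h) = j, α(β(c)) = α(a) = h, α(β(d)) = α(b) = c, α(β(e)) = α(f) = d, α(β(f)) = α(d) = g, α(β(g)) = α(c) = f, α(β(h)) = α(i) = e, α(β(i)) = α(e) = i, α(β(j)) = α(j) = b.
Hence α ∘ β = [a j h c d g f e i b].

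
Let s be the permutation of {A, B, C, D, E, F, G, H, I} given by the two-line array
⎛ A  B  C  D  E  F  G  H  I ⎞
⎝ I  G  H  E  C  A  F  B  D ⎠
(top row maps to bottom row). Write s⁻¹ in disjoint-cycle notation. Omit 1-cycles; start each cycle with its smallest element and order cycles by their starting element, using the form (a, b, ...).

First write s in disjoint cycles: (A, I, D, E, C, H, B, G, F).
The inverse reverses every cycle; in canonical form, s⁻¹ = (A, F, G, B, H, C, E, D, I).

(A, F, G, B, H, C, E, D, I)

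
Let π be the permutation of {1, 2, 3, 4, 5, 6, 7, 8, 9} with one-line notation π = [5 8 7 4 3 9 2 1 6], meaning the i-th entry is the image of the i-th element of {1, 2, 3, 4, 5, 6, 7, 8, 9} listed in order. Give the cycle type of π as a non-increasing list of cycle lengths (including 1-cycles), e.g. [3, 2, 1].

[6, 2, 1]

The disjoint cycles are (1, 5, 3, 7, 2, 8)(4)(6, 9), with lengths 6, 2, 1 in non-increasing order.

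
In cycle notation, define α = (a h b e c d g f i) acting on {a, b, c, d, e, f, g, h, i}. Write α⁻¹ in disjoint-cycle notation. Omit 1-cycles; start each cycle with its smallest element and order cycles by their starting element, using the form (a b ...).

(a i f g d c e b h)

Inverting a permutation written in cycle notation just reverses the order within every cycle.
After reversing and putting each cycle's least element first, α⁻¹ = (a i f g d c e b h).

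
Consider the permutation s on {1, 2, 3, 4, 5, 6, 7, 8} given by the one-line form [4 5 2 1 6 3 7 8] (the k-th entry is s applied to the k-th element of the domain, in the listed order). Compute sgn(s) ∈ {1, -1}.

In disjoint-cycle form the cycle lengths are 4, 2, 1, 1.
A cycle of length ℓ contributes ℓ−1 transpositions, so s is a product of 3 + 1 = 4 transpositions — even.

1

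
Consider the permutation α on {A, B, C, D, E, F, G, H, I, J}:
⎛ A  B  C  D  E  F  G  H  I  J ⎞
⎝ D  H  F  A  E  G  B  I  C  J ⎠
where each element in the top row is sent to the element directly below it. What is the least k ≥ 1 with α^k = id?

6

Decomposing into disjoint cycles gives cycle lengths 6, 2, 1, 1.
Since disjoint cycles commute, ord(α) = lcm(6, 2) = 6.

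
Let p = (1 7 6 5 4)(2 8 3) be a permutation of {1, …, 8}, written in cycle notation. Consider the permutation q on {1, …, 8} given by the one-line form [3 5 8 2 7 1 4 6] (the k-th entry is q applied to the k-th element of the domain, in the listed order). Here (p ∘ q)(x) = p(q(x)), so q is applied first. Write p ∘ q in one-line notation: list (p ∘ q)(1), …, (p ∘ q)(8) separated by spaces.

2 4 3 8 6 7 1 5

(p ∘ q)(x) = p(q(x)). Computing each image: p(q(1)) = p(3) = 2, p(q(2)) = p(5) = 4, p(q(3)) = p(8) = 3, p(q(4)) = p(2) = 8, p(q(5)) = p(7) = 6, p(q(6)) = p(1) = 7, p(q(7)) = p(4) = 1, p(q(8)) = p(6) = 5.
Hence p ∘ q = [2 4 3 8 6 7 1 5].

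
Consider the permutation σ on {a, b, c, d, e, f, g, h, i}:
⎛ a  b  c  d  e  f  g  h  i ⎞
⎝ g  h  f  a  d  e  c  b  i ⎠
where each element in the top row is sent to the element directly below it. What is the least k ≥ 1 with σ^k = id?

Writing σ as disjoint cycles, the cycle lengths are 6, 2, 1.
The order is lcm(6, 2) = 6.

6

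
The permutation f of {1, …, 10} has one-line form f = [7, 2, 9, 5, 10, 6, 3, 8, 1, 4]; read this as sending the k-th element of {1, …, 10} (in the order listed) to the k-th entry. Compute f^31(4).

5

Tracing 4 → 5 → … returns to 4 after 3 steps, so 4 lies in a 3-cycle (4 5 10).
Powers repeat with period 3 on this cycle, and 31 mod 3 = 1, so f^31(4) = f^1(4).
Advancing 1 step from 4: 4 → 5.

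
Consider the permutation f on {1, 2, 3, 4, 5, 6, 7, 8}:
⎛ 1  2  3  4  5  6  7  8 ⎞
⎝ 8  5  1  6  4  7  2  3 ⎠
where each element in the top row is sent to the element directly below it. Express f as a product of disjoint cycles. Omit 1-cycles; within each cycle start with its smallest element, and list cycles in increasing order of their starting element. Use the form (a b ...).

Start at 1 and follow images: 1 → 8 → 3 → 1, giving the cycle (1 8 3).
Repeating from the next unused element and collecting all non-trivial cycles gives (1 8 3)(2 5 4 6 7).

(1 8 3)(2 5 4 6 7)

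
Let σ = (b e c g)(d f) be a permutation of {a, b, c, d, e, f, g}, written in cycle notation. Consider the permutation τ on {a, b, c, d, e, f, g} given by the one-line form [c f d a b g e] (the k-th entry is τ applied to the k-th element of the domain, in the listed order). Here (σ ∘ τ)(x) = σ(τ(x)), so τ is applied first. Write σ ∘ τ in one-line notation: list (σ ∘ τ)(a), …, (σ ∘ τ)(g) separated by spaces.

(σ ∘ τ)(x) = σ(τ(x)). Computing each image: σ(τ(a)) = σ(c) = g, σ(τ(b)) = σ(f) = d, σ(τ(c)) = σ(d) = f, σ(τ(d)) = σ(a) = a, σ(τ(e)) = σ(b) = e, σ(τ(f)) = σ(g) = b, σ(τ(g)) = σ(e) = c.
Hence σ ∘ τ = [g d f a e b c].

g d f a e b c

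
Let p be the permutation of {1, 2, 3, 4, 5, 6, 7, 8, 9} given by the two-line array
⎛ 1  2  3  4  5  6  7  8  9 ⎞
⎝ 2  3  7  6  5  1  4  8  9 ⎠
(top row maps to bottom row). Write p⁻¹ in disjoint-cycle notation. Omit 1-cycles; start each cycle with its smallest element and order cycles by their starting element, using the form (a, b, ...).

First write p in disjoint cycles: (1, 2, 3, 7, 4, 6).
The inverse reverses every cycle; in canonical form, p⁻¹ = (1, 6, 4, 7, 3, 2).

(1, 6, 4, 7, 3, 2)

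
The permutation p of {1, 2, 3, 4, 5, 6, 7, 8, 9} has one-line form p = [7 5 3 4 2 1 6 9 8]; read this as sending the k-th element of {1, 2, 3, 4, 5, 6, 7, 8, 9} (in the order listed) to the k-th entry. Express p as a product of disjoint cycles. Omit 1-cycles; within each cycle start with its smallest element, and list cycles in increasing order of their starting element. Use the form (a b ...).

(1 7 6)(2 5)(8 9)

Start at 1 and follow images: 1 → 7 → 6 → 1, giving the cycle (1 7 6).
Repeating from the next unused element and collecting all non-trivial cycles gives (1 7 6)(2 5)(8 9).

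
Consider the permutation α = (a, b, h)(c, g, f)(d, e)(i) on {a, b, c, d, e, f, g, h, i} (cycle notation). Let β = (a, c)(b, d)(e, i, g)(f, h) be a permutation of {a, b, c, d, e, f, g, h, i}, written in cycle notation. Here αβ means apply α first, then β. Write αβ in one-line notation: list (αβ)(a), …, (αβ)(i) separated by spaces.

Chase each element through α then β: a → b → d; b → h → f; c → g → e; d → e → i; e → d → b; f → c → a; g → f → h; h → a → c; i → i → g.
Collecting the images, αβ = [d f e i b a h c g].

d f e i b a h c g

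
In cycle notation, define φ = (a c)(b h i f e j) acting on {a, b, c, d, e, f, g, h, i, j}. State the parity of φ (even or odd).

even

The cycle lengths are 6, 2, 1, 1.
A cycle is odd iff its length is even; φ has 2 even-length cycles, so sgn(φ) = (−1)^2 and φ is even.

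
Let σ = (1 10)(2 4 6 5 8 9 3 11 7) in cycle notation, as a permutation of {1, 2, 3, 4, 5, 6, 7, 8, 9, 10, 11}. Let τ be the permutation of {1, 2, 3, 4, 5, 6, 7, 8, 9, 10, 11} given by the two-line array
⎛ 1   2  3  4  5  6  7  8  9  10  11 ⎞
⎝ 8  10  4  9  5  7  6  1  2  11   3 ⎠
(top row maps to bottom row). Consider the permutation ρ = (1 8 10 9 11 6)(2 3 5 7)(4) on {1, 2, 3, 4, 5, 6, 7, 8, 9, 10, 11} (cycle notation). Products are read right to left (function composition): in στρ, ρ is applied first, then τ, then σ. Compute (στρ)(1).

10

Apply the permutations in order: ρ(1) = 8, then τ(8) = 1, then σ(1) = 10. So (στρ)(1) = 10.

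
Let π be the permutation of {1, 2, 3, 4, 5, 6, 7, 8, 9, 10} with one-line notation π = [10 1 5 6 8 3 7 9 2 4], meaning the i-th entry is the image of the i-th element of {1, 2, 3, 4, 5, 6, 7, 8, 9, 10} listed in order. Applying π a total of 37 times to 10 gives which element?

4

Tracing 10 → 4 → … returns to 10 after 9 steps, so 10 lies in a 9-cycle (1 10 4 6 3 5 8 9 2).
Powers repeat with period 9 on this cycle, and 37 mod 9 = 1, so π^37(10) = π^1(10).
Stepping 1 place around the cycle: 10 → 4.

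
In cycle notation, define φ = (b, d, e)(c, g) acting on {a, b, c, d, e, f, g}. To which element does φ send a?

a

a does not appear in any cycle of φ, so it is a fixed point: φ(a) = a.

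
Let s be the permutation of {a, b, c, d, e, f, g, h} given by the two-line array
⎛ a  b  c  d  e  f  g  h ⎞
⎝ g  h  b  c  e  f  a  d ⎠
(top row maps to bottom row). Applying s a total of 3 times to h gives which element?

Tracing h → d → … returns to h after 4 steps, so h lies in a 4-cycle (b h d c).
Advancing 3 steps from h: h → d → c → b.

b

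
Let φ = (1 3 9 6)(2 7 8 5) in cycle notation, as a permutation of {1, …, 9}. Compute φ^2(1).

1 lies in the 4-cycle (1 3 9 6).
Stepping 2 places around the cycle: 1 → 3 → 9.

9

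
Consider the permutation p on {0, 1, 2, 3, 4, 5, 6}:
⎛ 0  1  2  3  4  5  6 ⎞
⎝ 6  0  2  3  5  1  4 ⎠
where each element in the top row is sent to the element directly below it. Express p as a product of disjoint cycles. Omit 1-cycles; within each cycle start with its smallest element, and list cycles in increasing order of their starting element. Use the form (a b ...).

From 0: 0 → 6 → 4 → 5 → 1 → 0, closing the cycle (0 6 4 5 1).
Continuing from each remaining unvisited element yields (0 6 4 5 1).

(0 6 4 5 1)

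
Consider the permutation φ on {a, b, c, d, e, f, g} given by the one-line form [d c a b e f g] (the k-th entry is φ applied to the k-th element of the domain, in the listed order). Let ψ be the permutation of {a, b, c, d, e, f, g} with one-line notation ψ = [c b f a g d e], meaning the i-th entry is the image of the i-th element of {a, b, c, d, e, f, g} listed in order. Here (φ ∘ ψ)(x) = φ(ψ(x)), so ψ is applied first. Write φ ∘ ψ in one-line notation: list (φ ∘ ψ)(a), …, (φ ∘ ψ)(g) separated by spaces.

a c f d g b e

Chase each element through ψ then φ: a → c → a; b → b → c; c → f → f; d → a → d; e → g → g; f → d → b; g → e → e.
So φ ∘ ψ in one-line form is a c f d g b e.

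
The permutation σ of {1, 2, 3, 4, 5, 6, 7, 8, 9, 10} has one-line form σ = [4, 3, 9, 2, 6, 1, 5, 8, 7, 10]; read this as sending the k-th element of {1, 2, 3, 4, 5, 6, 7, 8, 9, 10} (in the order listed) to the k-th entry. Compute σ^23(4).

1

Tracing 4 → 2 → … returns to 4 after 8 steps, so 4 lies in an 8-cycle (1, 4, 2, 3, 9, 7, 5, 6).
On an 8-cycle, σ^8 is the identity, so σ^23 = σ^7 there (23 ≡ 7 mod 8).
Stepping 7 places around the cycle: 4 → 2 → 3 → 9 → 7 → 5 → 6 → 1.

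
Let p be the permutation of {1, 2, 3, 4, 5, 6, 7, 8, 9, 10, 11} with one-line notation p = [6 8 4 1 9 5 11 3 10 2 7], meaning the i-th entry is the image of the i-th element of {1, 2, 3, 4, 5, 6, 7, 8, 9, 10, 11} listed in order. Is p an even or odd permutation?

In disjoint-cycle form the cycle lengths are 9, 2.
A cycle of length ℓ contributes ℓ−1 transpositions, so p is a product of 8 + 1 = 9 transpositions — odd.

odd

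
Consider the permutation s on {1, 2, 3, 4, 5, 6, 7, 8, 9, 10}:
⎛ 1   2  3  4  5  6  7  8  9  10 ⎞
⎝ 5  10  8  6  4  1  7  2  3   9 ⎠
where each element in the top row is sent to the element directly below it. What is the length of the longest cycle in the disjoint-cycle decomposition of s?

Decomposing into disjoint cycles gives (1, 5, 4, 6)(2, 10, 9, 3, 8); the longest has length 5.

5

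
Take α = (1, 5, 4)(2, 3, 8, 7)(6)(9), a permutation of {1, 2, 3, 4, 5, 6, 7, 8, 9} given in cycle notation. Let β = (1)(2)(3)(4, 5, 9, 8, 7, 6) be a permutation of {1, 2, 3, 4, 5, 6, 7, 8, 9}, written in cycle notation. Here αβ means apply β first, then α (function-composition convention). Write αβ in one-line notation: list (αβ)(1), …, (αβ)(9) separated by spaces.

(αβ)(x) = α(β(x)). Computing each image: α(β(1)) = α(1) = 5, α(β(2)) = α(2) = 3, α(β(3)) = α(3) = 8, α(β(4)) = α(5) = 4, α(β(5)) = α(9) = 9, α(β(6)) = α(4) = 1, α(β(7)) = α(6) = 6, α(β(8)) = α(7) = 2, α(β(9)) = α(8) = 7.
Hence αβ = [5 3 8 4 9 1 6 2 7].

5 3 8 4 9 1 6 2 7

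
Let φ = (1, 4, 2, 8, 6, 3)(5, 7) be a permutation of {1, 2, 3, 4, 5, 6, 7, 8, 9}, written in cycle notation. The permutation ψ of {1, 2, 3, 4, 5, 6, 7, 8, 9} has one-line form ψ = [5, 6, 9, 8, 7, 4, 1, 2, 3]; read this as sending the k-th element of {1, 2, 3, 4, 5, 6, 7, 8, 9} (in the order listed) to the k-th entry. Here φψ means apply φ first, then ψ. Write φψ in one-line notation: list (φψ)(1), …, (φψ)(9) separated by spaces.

(φψ)(x) = ψ(φ(x)). Computing each image: ψ(φ(1)) = ψ(4) = 8, ψ(φ(2)) = ψ(8) = 2, ψ(φ(3)) = ψ(1) = 5, ψ(φ(4)) = ψ(2) = 6, ψ(φ(5)) = ψ(7) = 1, ψ(φ(6)) = ψ(3) = 9, ψ(φ(7)) = ψ(5) = 7, ψ(φ(8)) = ψ(6) = 4, ψ(φ(9)) = ψ(9) = 3.
Hence φψ = [8 2 5 6 1 9 7 4 3].

8 2 5 6 1 9 7 4 3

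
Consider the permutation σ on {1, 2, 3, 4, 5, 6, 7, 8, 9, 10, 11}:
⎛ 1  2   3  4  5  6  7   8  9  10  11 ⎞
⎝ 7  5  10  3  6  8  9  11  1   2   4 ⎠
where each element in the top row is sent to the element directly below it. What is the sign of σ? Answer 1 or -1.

-1

In disjoint-cycle form the cycle lengths are 8, 3.
A cycle is odd iff its length is even; σ has 1 even-length cycle, so sgn(σ) = (−1)^1 and σ is odd.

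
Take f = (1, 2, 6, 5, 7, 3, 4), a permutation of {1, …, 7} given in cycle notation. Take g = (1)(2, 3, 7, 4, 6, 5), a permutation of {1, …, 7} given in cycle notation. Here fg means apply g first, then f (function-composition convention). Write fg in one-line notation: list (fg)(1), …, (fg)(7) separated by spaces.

2 4 3 5 6 7 1

(fg)(x) = f(g(x)). Computing each image: f(g(1)) = f(1) = 2, f(g(2)) = f(3) = 4, f(g(3)) = f(7) = 3, f(g(4)) = f(6) = 5, f(g(5)) = f(2) = 6, f(g(6)) = f(5) = 7, f(g(7)) = f(4) = 1.
Hence fg = [2 4 3 5 6 7 1].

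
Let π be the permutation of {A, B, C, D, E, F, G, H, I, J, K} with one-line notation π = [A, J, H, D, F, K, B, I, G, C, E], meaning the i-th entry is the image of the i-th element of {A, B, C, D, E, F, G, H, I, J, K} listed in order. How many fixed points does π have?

2

The fixed points (elements with π(x) = x) are {A, D}, so there are 2.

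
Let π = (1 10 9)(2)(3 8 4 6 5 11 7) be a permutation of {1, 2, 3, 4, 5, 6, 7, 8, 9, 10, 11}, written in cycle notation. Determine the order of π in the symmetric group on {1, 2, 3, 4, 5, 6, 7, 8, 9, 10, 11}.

21

The cycle type of π is (7, 3, 1).
The order of π is the least common multiple of its cycle lengths: lcm(7, 3) = 21.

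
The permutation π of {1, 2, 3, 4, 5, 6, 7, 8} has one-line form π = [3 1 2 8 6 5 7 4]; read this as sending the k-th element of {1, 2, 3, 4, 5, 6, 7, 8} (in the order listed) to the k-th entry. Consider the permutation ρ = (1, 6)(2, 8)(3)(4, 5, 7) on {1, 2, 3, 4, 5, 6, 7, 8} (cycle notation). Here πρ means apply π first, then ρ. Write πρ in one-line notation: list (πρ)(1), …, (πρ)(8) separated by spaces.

3 6 8 2 1 7 4 5

For each element, apply π then ρ: 1 → 3 → 3; 2 → 1 → 6; 3 → 2 → 8; 4 → 8 → 2; 5 → 6 → 1; 6 → 5 → 7; 7 → 7 → 4; 8 → 4 → 5.
So πρ in one-line form is 3 6 8 2 1 7 4 5.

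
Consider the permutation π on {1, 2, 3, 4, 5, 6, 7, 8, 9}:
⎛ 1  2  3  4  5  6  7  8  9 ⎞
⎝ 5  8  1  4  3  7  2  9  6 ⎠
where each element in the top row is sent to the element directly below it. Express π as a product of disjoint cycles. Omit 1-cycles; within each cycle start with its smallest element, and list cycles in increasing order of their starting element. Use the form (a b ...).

From 1: 1 → 5 → 3 → 1, closing the cycle (1 5 3).
Continuing from each remaining unvisited element yields (1 5 3)(2 8 9 6 7).

(1 5 3)(2 8 9 6 7)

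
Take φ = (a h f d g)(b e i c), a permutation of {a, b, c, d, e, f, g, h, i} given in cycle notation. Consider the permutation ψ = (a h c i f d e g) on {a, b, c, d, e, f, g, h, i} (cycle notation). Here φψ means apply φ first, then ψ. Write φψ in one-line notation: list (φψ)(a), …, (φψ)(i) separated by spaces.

c g b a f e h d i

(φψ)(x) = ψ(φ(x)). Computing each image: ψ(φ(a)) = ψ(h) = c, ψ(φ(b)) = ψ(e) = g, ψ(φ(c)) = ψ(b) = b, ψ(φ(d)) = ψ(g) = a, ψ(φ(e)) = ψ(i) = f, ψ(φ(f)) = ψ(d) = e, ψ(φ(g)) = ψ(a) = h, ψ(φ(h)) = ψ(f) = d, ψ(φ(i)) = ψ(c) = i.
Hence φψ = [c g b a f e h d i].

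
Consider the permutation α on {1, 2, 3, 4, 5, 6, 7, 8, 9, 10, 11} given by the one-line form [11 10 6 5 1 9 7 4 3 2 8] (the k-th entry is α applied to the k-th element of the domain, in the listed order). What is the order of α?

Writing α as disjoint cycles, the cycle lengths are 5, 3, 2, 1.
The order is lcm(5, 3, 2) = 30.

30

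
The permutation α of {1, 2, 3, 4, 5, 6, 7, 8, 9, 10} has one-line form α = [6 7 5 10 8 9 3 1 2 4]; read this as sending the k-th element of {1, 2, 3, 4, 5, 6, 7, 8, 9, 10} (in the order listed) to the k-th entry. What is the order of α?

8

Writing α as disjoint cycles, the cycle lengths are 8, 2.
The order of α is the least common multiple of its cycle lengths: lcm(8, 2) = 8.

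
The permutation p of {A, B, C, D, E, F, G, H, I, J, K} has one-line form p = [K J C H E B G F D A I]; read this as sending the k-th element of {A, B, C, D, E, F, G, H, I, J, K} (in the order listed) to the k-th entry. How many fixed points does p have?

3

The fixed points (elements with p(x) = x) are {C, E, G}, so there are 3.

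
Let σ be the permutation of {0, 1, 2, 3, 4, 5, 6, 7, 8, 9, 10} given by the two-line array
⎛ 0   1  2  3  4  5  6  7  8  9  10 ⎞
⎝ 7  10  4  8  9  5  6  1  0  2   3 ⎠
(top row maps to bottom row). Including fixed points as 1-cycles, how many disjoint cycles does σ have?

4

The cycle decomposition is (0, 7, 1, 10, 3, 8)(2, 4, 9)(5)(6), which has 4 cycles (counting 1-cycles).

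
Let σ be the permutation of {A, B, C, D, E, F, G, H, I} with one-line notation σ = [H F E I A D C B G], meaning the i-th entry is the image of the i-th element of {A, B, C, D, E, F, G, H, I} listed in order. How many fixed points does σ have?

0

No element satisfies σ(x) = x, so there are 0 fixed points.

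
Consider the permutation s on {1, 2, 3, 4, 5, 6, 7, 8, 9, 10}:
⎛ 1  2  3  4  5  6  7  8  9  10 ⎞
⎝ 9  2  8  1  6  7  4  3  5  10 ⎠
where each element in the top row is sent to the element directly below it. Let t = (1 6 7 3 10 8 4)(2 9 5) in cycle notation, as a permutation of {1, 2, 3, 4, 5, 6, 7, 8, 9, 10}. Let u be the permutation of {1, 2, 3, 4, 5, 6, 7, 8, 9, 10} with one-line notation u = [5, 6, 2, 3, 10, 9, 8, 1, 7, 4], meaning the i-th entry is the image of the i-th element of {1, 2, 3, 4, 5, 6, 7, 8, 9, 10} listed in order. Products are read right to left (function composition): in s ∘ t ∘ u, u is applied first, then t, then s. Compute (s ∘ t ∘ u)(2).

(s ∘ t ∘ u)(2) = s(t(u(2))). u(2) = 6, then t(6) = 7, then s(7) = 4, so the result is 4.

4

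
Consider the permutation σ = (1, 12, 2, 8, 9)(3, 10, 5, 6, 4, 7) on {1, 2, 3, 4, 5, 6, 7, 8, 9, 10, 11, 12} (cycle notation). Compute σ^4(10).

7

10 lies in the 6-cycle (3, 10, 5, 6, 4, 7).
Advancing 4 steps from 10: 10 → 5 → 6 → 4 → 7.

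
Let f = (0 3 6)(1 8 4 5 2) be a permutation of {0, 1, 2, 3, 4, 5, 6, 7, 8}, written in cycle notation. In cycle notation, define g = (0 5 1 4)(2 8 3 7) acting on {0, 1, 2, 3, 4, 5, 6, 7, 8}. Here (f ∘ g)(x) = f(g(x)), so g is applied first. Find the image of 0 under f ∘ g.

2

First apply g: g(0) = 5, then f(5) = 2. Thus (f ∘ g)(0) = 2.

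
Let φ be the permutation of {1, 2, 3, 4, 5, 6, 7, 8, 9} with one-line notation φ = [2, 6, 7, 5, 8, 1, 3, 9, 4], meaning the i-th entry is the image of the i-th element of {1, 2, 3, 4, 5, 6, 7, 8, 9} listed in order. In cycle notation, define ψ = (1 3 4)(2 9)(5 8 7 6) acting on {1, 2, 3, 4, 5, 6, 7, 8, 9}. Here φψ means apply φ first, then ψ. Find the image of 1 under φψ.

9

φ(1) = 2, then ψ(2) = 9; composing gives (φψ)(1) = 9.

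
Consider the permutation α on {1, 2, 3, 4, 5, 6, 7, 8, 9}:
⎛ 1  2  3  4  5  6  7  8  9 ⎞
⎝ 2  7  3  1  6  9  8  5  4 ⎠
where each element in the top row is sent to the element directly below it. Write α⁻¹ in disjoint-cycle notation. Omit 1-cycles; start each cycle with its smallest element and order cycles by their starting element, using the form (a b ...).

The cycle decomposition of α is (1 2 7 8 5 6 9 4).
The inverse reverses every cycle; in canonical form, α⁻¹ = (1 4 9 6 5 8 7 2).

(1 4 9 6 5 8 7 2)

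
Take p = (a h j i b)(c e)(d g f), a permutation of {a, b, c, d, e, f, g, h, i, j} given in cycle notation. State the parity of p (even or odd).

odd

The cycle lengths are 5, 3, 2.
A cycle is odd iff its length is even; p has 1 even-length cycle, so sgn(p) = (−1)^1 and p is odd.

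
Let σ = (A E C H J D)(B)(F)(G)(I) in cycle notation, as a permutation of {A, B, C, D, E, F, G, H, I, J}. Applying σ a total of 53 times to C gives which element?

C lies in the 6-cycle (A E C H J D).
Since the cycle has length 6, σ^53 acts on it the same as σ^5 (53 mod 6 = 5).
Stepping 5 places around the cycle: C → H → J → D → A → E.

E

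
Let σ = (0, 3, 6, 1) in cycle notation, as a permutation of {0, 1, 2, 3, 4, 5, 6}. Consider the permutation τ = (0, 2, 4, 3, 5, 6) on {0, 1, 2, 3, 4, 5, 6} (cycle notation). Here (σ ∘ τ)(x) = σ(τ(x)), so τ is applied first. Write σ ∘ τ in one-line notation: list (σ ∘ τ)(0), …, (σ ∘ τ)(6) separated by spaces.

Chase each element through τ then σ: 0 → 2 → 2; 1 → 1 → 0; 2 → 4 → 4; 3 → 5 → 5; 4 → 3 → 6; 5 → 6 → 1; 6 → 0 → 3.
Collecting the images, σ ∘ τ = [2 0 4 5 6 1 3].

2 0 4 5 6 1 3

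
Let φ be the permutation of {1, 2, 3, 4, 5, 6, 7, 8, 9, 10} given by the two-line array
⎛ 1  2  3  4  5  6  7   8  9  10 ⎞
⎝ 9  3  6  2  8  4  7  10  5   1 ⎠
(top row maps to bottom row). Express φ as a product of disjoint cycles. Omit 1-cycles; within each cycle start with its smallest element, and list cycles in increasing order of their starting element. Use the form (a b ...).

(1 9 5 8 10)(2 3 6 4)

Start at 1 and follow images: 1 → 9 → 5 → 8 → 10 → 1, giving the cycle (1 9 5 8 10).
Continuing from each remaining unvisited element yields (1 9 5 8 10)(2 3 6 4).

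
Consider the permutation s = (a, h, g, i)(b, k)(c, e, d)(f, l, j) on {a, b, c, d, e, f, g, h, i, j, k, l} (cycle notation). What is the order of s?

12

The cycle type of s is (4, 3, 3, 2).
The order is lcm(4, 3, 3, 2) = 12.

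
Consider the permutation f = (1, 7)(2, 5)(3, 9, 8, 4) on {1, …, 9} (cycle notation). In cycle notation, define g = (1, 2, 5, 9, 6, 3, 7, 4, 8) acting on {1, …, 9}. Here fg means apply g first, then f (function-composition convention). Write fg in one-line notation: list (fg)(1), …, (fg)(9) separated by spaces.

5 2 1 4 8 9 3 7 6

For each element, apply g then f: 1 → 2 → 5; 2 → 5 → 2; 3 → 7 → 1; 4 → 8 → 4; 5 → 9 → 8; 6 → 3 → 9; 7 → 4 → 3; 8 → 1 → 7; 9 → 6 → 6.
So fg in one-line form is 5 2 1 4 8 9 3 7 6.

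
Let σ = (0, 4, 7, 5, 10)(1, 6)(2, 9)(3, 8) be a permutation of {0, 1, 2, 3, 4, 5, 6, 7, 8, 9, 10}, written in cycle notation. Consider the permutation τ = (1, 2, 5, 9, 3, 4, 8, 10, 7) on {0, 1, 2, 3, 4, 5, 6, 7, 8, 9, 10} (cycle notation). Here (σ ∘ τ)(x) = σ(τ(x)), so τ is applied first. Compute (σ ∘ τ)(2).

10

First apply τ: τ(2) = 5, then σ(5) = 10. Thus (σ ∘ τ)(2) = 10.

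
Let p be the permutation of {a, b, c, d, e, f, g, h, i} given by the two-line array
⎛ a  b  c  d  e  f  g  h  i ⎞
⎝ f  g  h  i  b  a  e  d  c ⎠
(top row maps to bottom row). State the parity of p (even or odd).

In disjoint-cycle form the cycle lengths are 4, 3, 2.
A cycle of length ℓ contributes ℓ−1 transpositions, so p is a product of 3 + 2 + 1 = 6 transpositions — even.

even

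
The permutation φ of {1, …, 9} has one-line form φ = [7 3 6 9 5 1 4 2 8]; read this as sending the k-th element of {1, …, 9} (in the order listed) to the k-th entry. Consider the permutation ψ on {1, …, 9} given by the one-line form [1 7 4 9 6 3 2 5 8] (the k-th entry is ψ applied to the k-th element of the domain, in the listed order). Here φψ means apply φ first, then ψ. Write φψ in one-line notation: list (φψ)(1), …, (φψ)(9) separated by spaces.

2 4 3 8 6 1 9 7 5

(φψ)(x) = ψ(φ(x)). Computing each image: ψ(φ(1)) = ψ(7) = 2, ψ(φ(2)) = ψ(3) = 4, ψ(φ(3)) = ψ(6) = 3, ψ(φ(4)) = ψ(9) = 8, ψ(φ(5)) = ψ(5) = 6, ψ(φ(6)) = ψ(1) = 1, ψ(φ(7)) = ψ(4) = 9, ψ(φ(8)) = ψ(2) = 7, ψ(φ(9)) = ψ(8) = 5.
Hence φψ = [2 4 3 8 6 1 9 7 5].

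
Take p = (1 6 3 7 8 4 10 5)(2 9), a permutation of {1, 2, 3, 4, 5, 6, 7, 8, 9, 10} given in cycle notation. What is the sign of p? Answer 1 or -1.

The cycle lengths are 8, 2.
A cycle is odd iff its length is even; p has 2 even-length cycles, so sgn(p) = (−1)^2 and p is even.

1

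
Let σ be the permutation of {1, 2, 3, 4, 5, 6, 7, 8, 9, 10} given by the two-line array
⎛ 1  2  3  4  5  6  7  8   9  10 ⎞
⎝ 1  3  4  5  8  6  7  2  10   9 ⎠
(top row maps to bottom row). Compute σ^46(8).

2

Tracing 8 → 2 → … returns to 8 after 5 steps, so 8 lies in a 5-cycle (2, 3, 4, 5, 8).
Since the cycle has length 5, σ^46 acts on it the same as σ^1 (46 mod 5 = 1).
Advancing 1 step from 8: 8 → 2.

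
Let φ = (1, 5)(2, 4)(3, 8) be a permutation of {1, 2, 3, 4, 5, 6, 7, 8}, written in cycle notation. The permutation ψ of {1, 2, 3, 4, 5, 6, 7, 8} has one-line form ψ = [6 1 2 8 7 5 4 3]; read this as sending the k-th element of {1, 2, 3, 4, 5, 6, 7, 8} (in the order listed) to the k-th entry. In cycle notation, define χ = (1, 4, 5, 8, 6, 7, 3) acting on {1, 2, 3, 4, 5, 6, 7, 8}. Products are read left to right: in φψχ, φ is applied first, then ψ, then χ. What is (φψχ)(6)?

Chase 6: φ(6) = 6; ψ(6) = 5; χ(5) = 8. Hence (φψχ)(6) = 8.

8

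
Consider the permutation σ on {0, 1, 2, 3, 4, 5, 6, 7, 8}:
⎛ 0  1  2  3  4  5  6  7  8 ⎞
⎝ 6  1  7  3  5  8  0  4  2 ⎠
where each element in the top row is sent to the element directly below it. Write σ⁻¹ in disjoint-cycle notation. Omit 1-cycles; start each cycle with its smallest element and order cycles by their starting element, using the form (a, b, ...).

First write σ in disjoint cycles: (0, 6)(2, 7, 4, 5, 8).
The inverse reverses every cycle; in canonical form, σ⁻¹ = (0, 6)(2, 8, 5, 4, 7).

(0, 6)(2, 8, 5, 4, 7)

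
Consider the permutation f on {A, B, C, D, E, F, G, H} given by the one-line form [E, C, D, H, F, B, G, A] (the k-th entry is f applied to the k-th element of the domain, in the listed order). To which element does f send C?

C is element number 3 of the domain, and entry number 3 of the one-line form is D, so f(C) = D.

D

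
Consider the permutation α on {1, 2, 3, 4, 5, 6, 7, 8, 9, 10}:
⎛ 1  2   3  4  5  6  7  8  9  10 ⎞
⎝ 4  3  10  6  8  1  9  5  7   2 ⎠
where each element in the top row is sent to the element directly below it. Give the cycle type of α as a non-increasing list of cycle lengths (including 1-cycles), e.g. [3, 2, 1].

The disjoint cycles are (1 4 6)(2 3 10)(5 8)(7 9), with lengths 3, 3, 2, 2 in non-increasing order.

[3, 3, 2, 2]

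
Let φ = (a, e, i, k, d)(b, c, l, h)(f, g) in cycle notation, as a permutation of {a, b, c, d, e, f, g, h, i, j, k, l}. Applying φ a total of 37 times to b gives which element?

b lies in the 4-cycle (b, c, l, h).
Since the cycle has length 4, φ^37 acts on it the same as φ^1 (37 mod 4 = 1).
Advancing 1 step from b: b → c.

c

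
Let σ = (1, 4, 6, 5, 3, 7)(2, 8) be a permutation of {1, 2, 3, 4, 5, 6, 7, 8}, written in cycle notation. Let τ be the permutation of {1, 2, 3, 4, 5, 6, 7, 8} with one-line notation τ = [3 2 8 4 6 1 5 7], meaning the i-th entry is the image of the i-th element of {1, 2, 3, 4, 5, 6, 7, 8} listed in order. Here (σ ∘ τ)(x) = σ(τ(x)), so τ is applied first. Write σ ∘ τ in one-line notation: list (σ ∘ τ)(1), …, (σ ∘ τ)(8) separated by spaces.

7 8 2 6 5 4 3 1

(σ ∘ τ)(x) = σ(τ(x)). Computing each image: σ(τ(1)) = σ(3) = 7, σ(τ(2)) = σ(2) = 8, σ(τ(3)) = σ(8) = 2, σ(τ(4)) = σ(4) = 6, σ(τ(5)) = σ(6) = 5, σ(τ(6)) = σ(1) = 4, σ(τ(7)) = σ(5) = 3, σ(τ(8)) = σ(7) = 1.
Hence σ ∘ τ = [7 8 2 6 5 4 3 1].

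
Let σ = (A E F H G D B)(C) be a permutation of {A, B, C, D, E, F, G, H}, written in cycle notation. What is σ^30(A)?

A lies in the 7-cycle (A E F H G D B).
Powers repeat with period 7 on this cycle, and 30 mod 7 = 2, so σ^30(A) = σ^2(A).
Advancing 2 steps from A: A → E → F.

F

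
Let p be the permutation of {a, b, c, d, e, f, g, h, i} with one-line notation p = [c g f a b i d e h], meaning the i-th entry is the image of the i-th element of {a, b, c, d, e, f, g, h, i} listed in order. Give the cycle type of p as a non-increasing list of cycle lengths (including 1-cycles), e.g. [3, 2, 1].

[9]

The disjoint cycles are (a c f i h e b g d), with lengths 9 in non-increasing order.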